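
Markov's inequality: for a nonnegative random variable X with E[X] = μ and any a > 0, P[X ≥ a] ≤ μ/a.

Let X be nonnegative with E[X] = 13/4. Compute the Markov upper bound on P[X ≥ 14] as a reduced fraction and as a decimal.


μ = E[X] = 13/4, a = 14.
Markov: P[X ≥ 14] ≤ μ/a = (13/4)/14 = 13/56.
Numerically: ≈ 0.232.
(Since a = 14 > μ = 3.250, the bound 13/56 is < 1 and informative.)

P[X ≥ 14] ≤ 13/56 ≈ 0.232.


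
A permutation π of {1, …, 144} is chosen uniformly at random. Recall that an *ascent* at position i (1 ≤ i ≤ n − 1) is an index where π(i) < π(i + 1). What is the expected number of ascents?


Write X = Σ X_I over i = 1, …, 143, with X_I the indicator of one ascent.
There are 143 indicators.
For each fixed i, the pair (π(i), π(i+1)) is a uniformly random ordered pair of distinct values from {1, …, 144}; by symmetry P[π(i) < π(i+1)] = 1/2.
By linearity: E[X] = 143 · (1/2) = (144 − 1) · (1/2) = 143/2 ≈ 71.500.

E[X] = 143/2 = 71.500.


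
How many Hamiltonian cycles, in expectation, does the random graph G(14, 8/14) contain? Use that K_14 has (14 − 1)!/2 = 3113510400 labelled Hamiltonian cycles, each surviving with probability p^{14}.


K_14 has (14 − 1)!/2 = 3113510400 labelled Hamiltonian cycles.
For each such Hamiltonian cycle H, let X_H = 1 if all 14 edges of H are present in G. Then P[X_H = 1] = p^{14} = (4/7)^{14} = 268435456/678223072849.
By linearity of expectation: E[X] = Σ_H E[X_H] = 3113510400 · p^{14} = 3113510400 · 268435456/678223072849 = 119396654854963200/96889010407.
Numerically: E[X] ≈ 1.23e+06.

E[X] = 3113510400 · (4/7)^{14} = 119396654854963200/96889010407 ≈ 1.23e+06.


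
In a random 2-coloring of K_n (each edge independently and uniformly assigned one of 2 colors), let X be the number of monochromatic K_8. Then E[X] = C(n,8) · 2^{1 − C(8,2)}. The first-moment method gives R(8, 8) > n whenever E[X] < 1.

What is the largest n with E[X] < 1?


We need C(n, 8) · 2^{1 − 28} < 1, i.e. C(n, 8) < 2^{28 − 1} = 134217728.
Check values of n near the boundary:
  n = 37: C(37, 8) = 38608020; 38608020 < 134217728? YES
  n = 38: C(38, 8) = 48903492; 48903492 < 134217728? YES
  n = 39: C(39, 8) = 61523748; 61523748 < 134217728? YES
  n = 40: C(40, 8) = 76904685; 76904685 < 134217728? YES
  n = 41: C(41, 8) = 95548245; 95548245 < 134217728? YES
  n = 42: C(42, 8) = 118030185; 118030185 < 134217728? YES
  n = 43: C(43, 8) = 145008513; 145008513 < 134217728? NO
The largest n with C(n, 8) < 134217728 is n = 42 (where E[X] = 118030185/134217728 ≈ 0.87939). Hence R(8, 8) > 42, i.e. R(8, 8) ≥ 43.

Largest n = 42; hence R(8, 8) > 42.


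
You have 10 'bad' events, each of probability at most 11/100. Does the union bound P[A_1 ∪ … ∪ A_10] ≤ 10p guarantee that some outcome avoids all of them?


Union bound: P[∪_{i=1}^{10} A_i] ≤ Σ_i P[A_i] ≤ 10·p = 10·(11/100) = 11/10.
Numerically: 11/10 ≈ 1.1000.
Is 11/10 < 1? NO.
Since the bound 11/10 is ≥ 1, the union bound is uninformative here; it does NOT by itself certify existence.

10·p = 11/10 ≈ 1.1000; existence NOT certified by the union bound.


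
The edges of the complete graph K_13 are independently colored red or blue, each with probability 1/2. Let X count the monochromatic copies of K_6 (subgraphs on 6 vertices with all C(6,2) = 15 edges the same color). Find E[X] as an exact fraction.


Let X = Σ_S X_S over the C(13, 6) = 1716 subsets S of size 6, where X_S = 1 if the K_6 on S is monochromatic.
For a fixed S, the K_6 on S has C(6, 2) = 15 edges. P[all 15 edges red] = (1/2)^15, and likewise for blue, so P[monochromatic] = 2·(1/2)^15 = 2^{1 − 15} = 1/16384.
By linearity: E[X] = C(13, 6) · 2^{1 − 15} = 1716 · 1/16384 = 429/4096.
Numerically: E[X] ≈ 0.1047.

E[X] = C(13,6)·2^(1−C(6,2)) = 429/4096 ≈ 0.1047.


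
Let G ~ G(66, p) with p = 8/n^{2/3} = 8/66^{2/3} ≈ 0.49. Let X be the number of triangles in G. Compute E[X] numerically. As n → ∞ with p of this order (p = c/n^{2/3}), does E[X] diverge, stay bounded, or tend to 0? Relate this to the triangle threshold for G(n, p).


Number of potential triangles: C(66, 3) = 45760.
Each occurs with probability p³ ≈ (0.49)³ ≈ 1.17539e-01.
By linearity: E[X] = C(66, 3)·p³ ≈ 45760 · 1.17539e-01 ≈ 5378.586.
Since α = 2/3 < 1, p = c/n^{2/3} ≫ 1/n is above the triangle threshold p ~ 1/n. Asymptotically E[X] ~ (c³/6)·n^{3(1−α)} = (8³/6)·n^{1} → ∞; triangles are abundant w.h.p.

E[X] ≈ 5378.586; in regime p = Θ(1/n^{2/3}) E[X] diverges (above the triangle threshold p ~ 1/n).


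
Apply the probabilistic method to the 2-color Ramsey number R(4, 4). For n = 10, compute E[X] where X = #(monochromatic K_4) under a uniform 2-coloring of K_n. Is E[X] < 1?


E[X] = C(10, 4) · 2^{1 − 6} = 210 · 2^{−5} = 210/32.
As a reduced fraction: E[X] = 105/16 ≈ 6.56250.
Is E[X] < 1? NO.
Since E[X] ≥ 1, the first-moment bound is inconclusive at n = 10; it does NOT by itself certify R(4, 4) > 10.

E[X] = 105/16 ≈ 6.56250; E[X] ≥ 1; first-moment method inconclusive here.


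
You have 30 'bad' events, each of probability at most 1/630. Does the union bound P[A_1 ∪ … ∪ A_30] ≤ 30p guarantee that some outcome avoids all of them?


Union bound: P[∪_{i=1}^{30} A_i] ≤ Σ_i P[A_i] ≤ 30·p = 30·(1/630) = 1/21.
Numerically: 1/21 ≈ 0.04762.
Is 1/21 < 1? YES.
Since P[∪ A_i] ≤ 1/21 < 1, the complement has P[∩ A_i^c] ≥ 1 − 1/21 = 20/21 > 0, so some outcome avoids every A_i.

30·p = 1/21 ≈ 0.04762; existence CERTIFIED by the union bound.


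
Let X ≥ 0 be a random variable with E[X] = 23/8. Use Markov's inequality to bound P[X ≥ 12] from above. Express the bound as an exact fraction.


μ = E[X] = 23/8, a = 12.
Markov: P[X ≥ 12] ≤ μ/a = (23/8)/12 = 23/96.
Numerically: ≈ 0.240.
(Since a = 12 > μ = 2.875, the bound 23/96 is < 1 and informative.)

P[X ≥ 12] ≤ 23/96 ≈ 0.240.


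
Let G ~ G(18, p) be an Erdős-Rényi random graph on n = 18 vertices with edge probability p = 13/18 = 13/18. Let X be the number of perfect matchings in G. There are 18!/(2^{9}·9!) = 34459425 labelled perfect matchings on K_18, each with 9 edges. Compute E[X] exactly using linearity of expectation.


K_18 has 18!/(2^{9}·9!) = 34459425 labelled perfect matchings.
For each such perfect matching H, let X_H = 1 if all 9 edges of H are present in G. Then P[X_H = 1] = p^{9} = (13/18)^{9} = 10604499373/198359290368.
By linearity of expectation: E[X] = Σ_H E[X_H] = 34459425 · p^{9} = 34459425 · 10604499373/198359290368 = 4511419145758525/2448880128.
Numerically: E[X] ≈ 1.842e+06.

E[X] = 34459425 · (13/18)^{9} = 4511419145758525/2448880128 ≈ 1.842e+06.


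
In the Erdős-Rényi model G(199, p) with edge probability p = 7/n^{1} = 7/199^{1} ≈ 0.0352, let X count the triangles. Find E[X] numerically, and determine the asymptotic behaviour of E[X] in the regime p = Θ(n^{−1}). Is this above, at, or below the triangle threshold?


Number of potential triangles: C(199, 3) = 1293699.
Each occurs with probability p³ ≈ (0.0352)³ ≈ 4.35246e-05.
By linearity: E[X] = C(199, 3)·p³ ≈ 1293699 · 4.35246e-05 ≈ 56.308.
Here α = 1, so p = 7/n is exactly at the triangle threshold p ~ 1/n. Asymptotically E[X] → c³/6 = 7³/6 = 343/6 ≈ 57.167, a bounded constant. In this regime the triangle count is asymptotically Poisson(c³/6).

E[X] ≈ 56.308; in regime p = Θ(1/n^{1}) E[X] stays bounded (at the triangle threshold p ~ 1/n).


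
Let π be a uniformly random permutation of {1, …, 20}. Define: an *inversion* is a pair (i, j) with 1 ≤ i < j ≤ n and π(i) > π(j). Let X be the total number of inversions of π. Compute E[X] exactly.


Write X = Σ X_I over the C(20, 2) = 190 pairs i < j, with X_I the indicator of one inversion.
There are 190 indicators.
For each fixed pair i < j, the values π(i) and π(j) are two distinct elements of {1, …, 20} in uniformly random order; by symmetry P[π(i) > π(j)] = 1/2.
By linearity: E[X] = 190 · (1/2) = C(20, 2) · (1/2) = 190/2 = 95 ≈ 95.00000.

E[X] = 95 = 95.00000.


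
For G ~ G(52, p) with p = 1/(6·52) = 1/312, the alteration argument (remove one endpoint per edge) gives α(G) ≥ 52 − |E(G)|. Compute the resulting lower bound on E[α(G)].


E[|E(G)|] = C(52, 2)·p = 1326 · (1/312) = 17/4.
E[α(G)] ≥ n − E[|E(G)|] = 52 − 17/4 = 191/4.
Numerically: ≈ 47.750000.
(This is only a lower bound; the true E[α(G)] may be larger.)

E[α(G)] ≥ 191/4 ≈ 47.750000.


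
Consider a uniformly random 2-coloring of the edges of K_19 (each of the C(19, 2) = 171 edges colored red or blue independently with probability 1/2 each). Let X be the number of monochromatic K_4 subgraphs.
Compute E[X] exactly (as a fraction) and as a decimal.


Let X = Σ_S X_S over the C(19, 4) = 3876 subsets S of size 4, where X_S = 1 if the K_4 on S is monochromatic.
For a fixed S, the K_4 on S has C(4, 2) = 6 edges. P[all 6 edges red] = (1/2)^6, and likewise for blue, so P[monochromatic] = 2·(1/2)^6 = 2^{1 − 6} = 1/32.
By linearity: E[X] = C(19, 4) · 2^{1 − 6} = 3876 · 1/32 = 969/8.
Numerically: E[X] ≈ 121.125000.

E[X] = C(19,4)·2^(1−C(4,2)) = 969/8 ≈ 121.125000.


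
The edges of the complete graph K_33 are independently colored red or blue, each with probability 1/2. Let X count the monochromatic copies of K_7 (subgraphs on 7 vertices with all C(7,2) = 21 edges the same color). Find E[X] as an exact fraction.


Let X = Σ_S X_S over the C(33, 7) = 4272048 subsets S of size 7, where X_S = 1 if the K_7 on S is monochromatic.
For a fixed S, the K_7 on S has C(7, 2) = 21 edges. P[all 21 edges red] = (1/2)^21, and likewise for blue, so P[monochromatic] = 2·(1/2)^21 = 2^{1 − 21} = 1/1048576.
By linearity of expectation: E[X] = C(33, 7) · 2^{1 − 21} = 4272048 · 1/1048576 = 267003/65536.
Numerically: E[X] ≈ 4.0741.

E[X] = C(33,7)·2^(1−C(7,2)) = 267003/65536 ≈ 4.0741.


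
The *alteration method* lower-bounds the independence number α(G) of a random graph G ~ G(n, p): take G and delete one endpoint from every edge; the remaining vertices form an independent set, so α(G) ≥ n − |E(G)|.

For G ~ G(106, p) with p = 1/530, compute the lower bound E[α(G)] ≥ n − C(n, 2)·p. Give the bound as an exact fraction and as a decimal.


E[|E(G)|] = C(106, 2)·p = 5565 · (1/530) = 21/2.
E[α(G)] ≥ n − E[|E(G)|] = 106 − 21/2 = 191/2.
Numerically: ≈ 95.500.
(This is only a lower bound; the true E[α(G)] may be larger.)

E[α(G)] ≥ 191/2 ≈ 95.500.


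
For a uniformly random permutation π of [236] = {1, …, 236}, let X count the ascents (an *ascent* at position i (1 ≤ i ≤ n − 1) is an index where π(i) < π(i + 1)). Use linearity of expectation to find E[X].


Write X = Σ X_I over i = 1, …, 235, with X_I the indicator of one ascent.
There are 235 indicators.
For each fixed i, the pair (π(i), π(i+1)) is a uniformly random ordered pair of distinct values from {1, …, 236}; by symmetry P[π(i) < π(i+1)] = 1/2.
By linearity: E[X] = 235 · (1/2) = (236 − 1) · (1/2) = 235/2 ≈ 117.5000.

E[X] = 235/2 = 117.5000.


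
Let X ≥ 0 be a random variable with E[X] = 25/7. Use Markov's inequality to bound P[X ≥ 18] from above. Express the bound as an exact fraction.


μ = E[X] = 25/7, a = 18.
Markov: P[X ≥ 18] ≤ μ/a = (25/7)/18 = 25/126.
Numerically: ≈ 0.198.
(Since a = 18 > μ = 3.571, the bound 25/126 is < 1 and informative.)

P[X ≥ 18] ≤ 25/126 ≈ 0.198.


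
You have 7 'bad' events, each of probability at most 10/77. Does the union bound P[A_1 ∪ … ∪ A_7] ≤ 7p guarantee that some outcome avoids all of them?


Union bound: P[∪_{i=1}^{7} A_i] ≤ Σ_i P[A_i] ≤ 7·p = 7·(10/77) = 10/11.
Numerically: 10/11 ≈ 0.9091.
Is 10/11 < 1? YES.
Since P[∪ A_i] ≤ 10/11 < 1, the complement has P[∩ A_i^c] ≥ 1 − 10/11 = 1/11 > 0, so some outcome avoids every A_i.

7·p = 10/11 ≈ 0.9091; existence CERTIFIED by the union bound.


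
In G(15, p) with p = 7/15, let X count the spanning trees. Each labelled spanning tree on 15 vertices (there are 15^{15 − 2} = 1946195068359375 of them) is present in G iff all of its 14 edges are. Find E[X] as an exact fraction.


K_15 has 15^{15 − 2} = 1946195068359375 labelled spanning trees.
For each such spanning tree H, let X_H = 1 if all 14 edges of H are present in G. Then P[X_H = 1] = p^{14} = (7/15)^{14} = 678223072849/29192926025390625.
By linearity: E[X] = Σ_H E[X_H] = 1946195068359375 · p^{14} = 1946195068359375 · 678223072849/29192926025390625 = 678223072849/15.
Numerically: E[X] ≈ 4.52149e+10.

E[X] = 1946195068359375 · (7/15)^{14} = 678223072849/15 ≈ 4.52149e+10.


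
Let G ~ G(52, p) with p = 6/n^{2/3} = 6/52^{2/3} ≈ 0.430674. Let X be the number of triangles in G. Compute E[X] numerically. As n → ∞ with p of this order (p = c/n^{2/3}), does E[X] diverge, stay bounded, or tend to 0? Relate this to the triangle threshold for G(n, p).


Number of potential triangles: C(52, 3) = 22100.
Each occurs with probability p³ ≈ (0.430674)³ ≈ 7.98816568e-02.
By linearity: E[X] = C(52, 3)·p³ ≈ 22100 · 7.98816568e-02 ≈ 1765.384615.
Since α = 2/3 < 1, p = c/n^{2/3} ≫ 1/n is above the triangle threshold p ~ 1/n. Asymptotically E[X] ~ (c³/6)·n^{3(1−α)} = (6³/6)·n^{1} → ∞; triangles are abundant w.h.p.

E[X] ≈ 1765.384615; in regime p = Θ(1/n^{2/3}) E[X] diverges (above the triangle threshold p ~ 1/n).


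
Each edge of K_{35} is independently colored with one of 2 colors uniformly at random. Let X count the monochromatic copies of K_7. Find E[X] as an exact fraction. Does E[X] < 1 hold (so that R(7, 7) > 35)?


E[X] = C(35, 7) · 2^{1 − 21} = 6724520 · 2^{−20} = 6724520/1048576.
As a reduced fraction: E[X] = 840565/131072 ≈ 6.4130020.
Is E[X] < 1? NO.
Since E[X] ≥ 1, the first-moment bound is inconclusive at n = 35; it does NOT by itself certify R(7, 7) > 35.

E[X] = 840565/131072 ≈ 6.4130020; E[X] ≥ 1; first-moment method inconclusive here.


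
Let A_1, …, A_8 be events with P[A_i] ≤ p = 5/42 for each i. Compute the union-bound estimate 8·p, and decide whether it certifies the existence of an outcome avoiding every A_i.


Union bound: P[∪_{i=1}^{8} A_i] ≤ Σ_i P[A_i] ≤ 8·p = 8·(5/42) = 20/21.
Numerically: 20/21 ≈ 0.95238.
Is 20/21 < 1? YES.
Since P[∪ A_i] ≤ 20/21 < 1, the complement has P[∩ A_i^c] ≥ 1 − 20/21 = 1/21 > 0, so some outcome avoids every A_i.

8·p = 20/21 ≈ 0.95238; existence CERTIFIED by the union bound.


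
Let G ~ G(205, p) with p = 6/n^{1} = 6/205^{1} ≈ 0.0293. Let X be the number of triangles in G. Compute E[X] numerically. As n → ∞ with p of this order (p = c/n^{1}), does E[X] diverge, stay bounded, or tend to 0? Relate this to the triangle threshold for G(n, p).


Number of potential triangles: C(205, 3) = 1414910.
Each occurs with probability p³ ≈ (0.0293)³ ≈ 2.50722e-05.
By linearity: E[X] = C(205, 3)·p³ ≈ 1414910 · 2.50722e-05 ≈ 35.475.
Here α = 1, so p = 6/n is exactly at the triangle threshold p ~ 1/n. Asymptotically E[X] → c³/6 = 6³/6 = 36 ≈ 36.000, a bounded constant. In this regime the triangle count is asymptotically Poisson(c³/6).

E[X] ≈ 35.475; in regime p = Θ(1/n^{1}) E[X] stays bounded (at the triangle threshold p ~ 1/n).


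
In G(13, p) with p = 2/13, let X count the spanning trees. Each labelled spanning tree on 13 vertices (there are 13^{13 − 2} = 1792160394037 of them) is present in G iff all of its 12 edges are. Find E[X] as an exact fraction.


K_13 has 13^{13 − 2} = 1792160394037 labelled spanning trees.
For each such spanning tree H, let X_H = 1 if all 12 edges of H are present in G. Then P[X_H = 1] = p^{12} = (2/13)^{12} = 4096/23298085122481.
By linearity: E[X] = Σ_H E[X_H] = 1792160394037 · p^{12} = 1792160394037 · 4096/23298085122481 = 4096/13.
Numerically: E[X] ≈ 315.

E[X] = 1792160394037 · (2/13)^{12} = 4096/13 ≈ 315.


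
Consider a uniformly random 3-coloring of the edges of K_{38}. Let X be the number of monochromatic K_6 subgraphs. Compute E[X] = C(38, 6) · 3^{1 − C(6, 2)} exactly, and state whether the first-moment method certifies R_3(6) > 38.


E[X] = C(38, 6) · 3^{1 − 15} = 2760681 · 3^{−14} = 2760681/4782969.
As a reduced fraction: E[X] = 920227/1594323 ≈ 0.5772.
Is E[X] < 1? YES.
Since E[X] < 1, there exists a 3-coloring of K_{38} with no monochromatic K_6; hence R_3(6) > 38.

E[X] = 920227/1594323 ≈ 0.5772; E[X] < 1, so R_3(6) > 38.


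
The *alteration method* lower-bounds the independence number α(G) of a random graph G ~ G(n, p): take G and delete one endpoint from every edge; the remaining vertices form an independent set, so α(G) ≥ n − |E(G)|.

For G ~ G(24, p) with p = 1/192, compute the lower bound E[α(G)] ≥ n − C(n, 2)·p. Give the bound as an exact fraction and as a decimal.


E[|E(G)|] = C(24, 2)·p = 276 · (1/192) = 23/16.
E[α(G)] ≥ n − E[|E(G)|] = 24 − 23/16 = 361/16.
Numerically: ≈ 22.5625.
(This is only a lower bound; the true E[α(G)] may be larger.)

E[α(G)] ≥ 361/16 ≈ 22.5625.


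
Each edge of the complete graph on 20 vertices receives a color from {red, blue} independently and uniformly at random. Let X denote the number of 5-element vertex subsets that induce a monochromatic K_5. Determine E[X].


Let X = Σ_S X_S over the C(20, 5) = 15504 subsets S of size 5, where X_S = 1 if the K_5 on S is monochromatic.
For a fixed S, the K_5 on S has C(5, 2) = 10 edges. P[all 10 edges red] = (1/2)^10, and likewise for blue, so P[monochromatic] = 2·(1/2)^10 = 2^{1 − 10} = 1/512.
By linearity of expectation: E[X] = C(20, 5) · 2^{1 − 10} = 15504 · 1/512 = 969/32.
Numerically: E[X] ≈ 30.2812.

E[X] = C(20,5)·2^(1−C(5,2)) = 969/32 ≈ 30.2812.


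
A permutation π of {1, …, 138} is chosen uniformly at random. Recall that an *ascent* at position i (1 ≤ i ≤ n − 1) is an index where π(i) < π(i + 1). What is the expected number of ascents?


Write X = Σ X_I over i = 1, …, 137, with X_I the indicator of one ascent.
There are 137 indicators.
For each fixed i, the pair (π(i), π(i+1)) is a uniformly random ordered pair of distinct values from {1, …, 138}; by symmetry P[π(i) < π(i+1)] = 1/2.
By linearity: E[X] = 137 · (1/2) = (138 − 1) · (1/2) = 137/2 ≈ 68.500.

E[X] = 137/2 = 68.500.


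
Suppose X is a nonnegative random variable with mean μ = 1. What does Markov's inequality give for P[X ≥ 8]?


μ = E[X] = 1, a = 8.
Markov: P[X ≥ 8] ≤ μ/a = (1)/8 = 1/8.
Numerically: ≈ 0.12500.
(Since a = 8 > μ = 1.00000, the bound 1/8 is < 1 and informative.)

P[X ≥ 8] ≤ 1/8 ≈ 0.12500.


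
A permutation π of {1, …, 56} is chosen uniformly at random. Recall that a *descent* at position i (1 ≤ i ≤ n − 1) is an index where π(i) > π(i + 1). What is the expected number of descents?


Write X = Σ X_I over i = 1, …, 55, with X_I the indicator of one descent.
There are 55 indicators.
For each fixed i, the pair (π(i), π(i+1)) is a uniformly random ordered pair of distinct values from {1, …, 56}; by symmetry P[π(i) > π(i+1)] = 1/2.
By linearity: E[X] = 55 · (1/2) = (56 − 1) · (1/2) = 55/2 ≈ 27.500.

E[X] = 55/2 = 27.500.


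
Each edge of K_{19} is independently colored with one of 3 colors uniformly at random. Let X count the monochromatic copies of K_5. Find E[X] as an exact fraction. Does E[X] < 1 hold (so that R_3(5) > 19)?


E[X] = C(19, 5) · 3^{1 − 10} = 11628 · 3^{−9} = 11628/19683.
As a reduced fraction: E[X] = 1292/2187 ≈ 0.5907636.
Is E[X] < 1? YES.
Since E[X] < 1, there exists a 3-coloring of K_{19} with no monochromatic K_5; hence R_3(5) > 19.

E[X] = 1292/2187 ≈ 0.5907636; E[X] < 1, so R_3(5) > 19.


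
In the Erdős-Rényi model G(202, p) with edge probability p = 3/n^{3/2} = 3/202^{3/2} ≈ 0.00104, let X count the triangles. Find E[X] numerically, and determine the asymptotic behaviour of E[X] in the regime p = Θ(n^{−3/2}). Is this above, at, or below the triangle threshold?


Number of potential triangles: C(202, 3) = 1353400.
Each occurs with probability p³ ≈ (0.00104)³ ≈ 1.14099e-09.
By linearity: E[X] = C(202, 3)·p³ ≈ 1353400 · 1.14099e-09 ≈ 0.002.
Since α = 3/2 > 1, p = c/n^{3/2} = o(1/n) is below the triangle threshold p ~ 1/n. Asymptotically E[X] ~ (c³/6)·n^{3(1−α)} = (3³/6)·n^{-1.5} → 0, so by Markov's inequality G has no triangles w.h.p.

E[X] ≈ 0.002; in regime p = Θ(1/n^{3/2}) E[X] tends to 0 (below the triangle threshold p ~ 1/n).


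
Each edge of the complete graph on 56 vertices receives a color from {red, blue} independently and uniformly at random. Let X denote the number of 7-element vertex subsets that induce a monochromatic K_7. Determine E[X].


Let X = Σ_S X_S over the C(56, 7) = 231917400 subsets S of size 7, where X_S = 1 if the K_7 on S is monochromatic.
For a fixed S, the K_7 on S has C(7, 2) = 21 edges. P[all 21 edges red] = (1/2)^21, and likewise for blue, so P[monochromatic] = 2·(1/2)^21 = 2^{1 − 21} = 1/1048576.
By linearity: E[X] = C(56, 7) · 2^{1 − 21} = 231917400 · 1/1048576 = 28989675/131072.
Numerically: E[X] ≈ 221.173668.

E[X] = C(56,7)·2^(1−C(7,2)) = 28989675/131072 ≈ 221.173668.


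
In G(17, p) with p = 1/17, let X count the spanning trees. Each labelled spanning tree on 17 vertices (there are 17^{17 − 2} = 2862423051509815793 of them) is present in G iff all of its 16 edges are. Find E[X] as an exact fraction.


K_17 has 17^{17 − 2} = 2862423051509815793 labelled spanning trees.
For each such spanning tree H, let X_H = 1 if all 16 edges of H are present in G. Then P[X_H = 1] = p^{16} = (1/17)^{16} = 1/48661191875666868481.
Summing the indicators: E[X] = Σ_H E[X_H] = 2862423051509815793 · p^{16} = 2862423051509815793 · 1/48661191875666868481 = 1/17.
Numerically: E[X] ≈ 0.058824.

E[X] = 2862423051509815793 · (1/17)^{16} = 1/17 ≈ 0.058824.


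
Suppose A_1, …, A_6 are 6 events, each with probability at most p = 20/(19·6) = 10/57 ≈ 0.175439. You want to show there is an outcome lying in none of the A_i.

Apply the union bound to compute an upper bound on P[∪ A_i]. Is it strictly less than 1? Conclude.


Union bound: P[∪_{i=1}^{6} A_i] ≤ Σ_i P[A_i] ≤ 6·p = 6·(10/57) = 20/19.
Numerically: 20/19 ≈ 1.052632.
Is 20/19 < 1? NO.
Since the bound 20/19 is ≥ 1, the union bound is uninformative here; it does NOT by itself certify existence.

6·p = 20/19 ≈ 1.052632; existence NOT certified by the union bound.


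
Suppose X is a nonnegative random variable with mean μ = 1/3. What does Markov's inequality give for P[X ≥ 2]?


μ = E[X] = 1/3, a = 2.
Markov: P[X ≥ 2] ≤ μ/a = (1/3)/2 = 1/6.
Numerically: ≈ 0.167.
(Since a = 2 > μ = 0.333, the bound 1/6 is < 1 and informative.)

P[X ≥ 2] ≤ 1/6 ≈ 0.167.


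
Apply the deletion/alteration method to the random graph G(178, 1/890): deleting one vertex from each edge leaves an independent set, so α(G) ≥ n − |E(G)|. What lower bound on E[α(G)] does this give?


E[|E(G)|] = C(178, 2)·p = 15753 · (1/890) = 177/10.
E[α(G)] ≥ n − E[|E(G)|] = 178 − 177/10 = 1603/10.
Numerically: ≈ 160.300.
(This is only a lower bound; the true E[α(G)] may be larger.)

E[α(G)] ≥ 1603/10 ≈ 160.300.


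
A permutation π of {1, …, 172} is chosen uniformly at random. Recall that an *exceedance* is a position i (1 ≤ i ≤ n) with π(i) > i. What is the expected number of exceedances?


Write X = Σ_{i=1}^{172} X_i, where X_i = 1_{π(i) > i}.
For each fixed i, π(i) is uniform over {1, …, 172} (marginal of a uniform permutation), so P[π(i) > i] = (n − i)/n. Summing: Σ_{i=1}^{172} (n − i)/n = (0 + 1 + … + 171)/172 = 172(172 − 1)/(2·172) = (172 − 1)/2.
Hence E[X] = Σ_{i=1}^{172} (172 − i)/172 = 171/2 ≈ 85.500000.

E[X] = 171/2 = 85.500000.


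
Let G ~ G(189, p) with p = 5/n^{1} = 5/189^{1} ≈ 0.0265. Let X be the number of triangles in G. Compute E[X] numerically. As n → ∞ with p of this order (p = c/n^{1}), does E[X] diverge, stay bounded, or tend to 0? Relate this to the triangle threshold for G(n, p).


Number of potential triangles: C(189, 3) = 1107414.
Each occurs with probability p³ ≈ (0.0265)³ ≈ 1.85150e-05.
By linearity: E[X] = C(189, 3)·p³ ≈ 1107414 · 1.85150e-05 ≈ 20.504.
Here α = 1, so p = 5/n is exactly at the triangle threshold p ~ 1/n. Asymptotically E[X] → c³/6 = 5³/6 = 125/6 ≈ 20.833, a bounded constant. In this regime the triangle count is asymptotically Poisson(c³/6).

E[X] ≈ 20.504; in regime p = Θ(1/n^{1}) E[X] stays bounded (at the triangle threshold p ~ 1/n).


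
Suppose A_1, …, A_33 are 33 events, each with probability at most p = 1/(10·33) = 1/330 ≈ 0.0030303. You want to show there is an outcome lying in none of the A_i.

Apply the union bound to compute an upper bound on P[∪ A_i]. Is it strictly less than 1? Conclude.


Union bound: P[∪_{i=1}^{33} A_i] ≤ Σ_i P[A_i] ≤ 33·p = 33·(1/330) = 1/10.
Numerically: 1/10 ≈ 0.1000000.
Is 1/10 < 1? YES.
Since P[∪ A_i] ≤ 1/10 < 1, the complement has P[∩ A_i^c] ≥ 1 − 1/10 = 9/10 > 0, so some outcome avoids every A_i.

33·p = 1/10 ≈ 0.1000000; existence CERTIFIED by the union bound.


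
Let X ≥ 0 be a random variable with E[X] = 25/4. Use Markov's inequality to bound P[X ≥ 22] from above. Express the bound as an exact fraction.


μ = E[X] = 25/4, a = 22.
Markov: P[X ≥ 22] ≤ μ/a = (25/4)/22 = 25/88.
Numerically: ≈ 0.284.
(Since a = 22 > μ = 6.250, the bound 25/88 is < 1 and informative.)

P[X ≥ 22] ≤ 25/88 ≈ 0.284.


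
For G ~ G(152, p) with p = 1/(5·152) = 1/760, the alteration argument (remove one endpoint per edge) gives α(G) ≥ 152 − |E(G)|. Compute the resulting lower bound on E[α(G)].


E[|E(G)|] = C(152, 2)·p = 11476 · (1/760) = 151/10.
E[α(G)] ≥ n − E[|E(G)|] = 152 − 151/10 = 1369/10.
Numerically: ≈ 136.900000.
(This is only a lower bound; the true E[α(G)] may be larger.)

E[α(G)] ≥ 1369/10 ≈ 136.900000.


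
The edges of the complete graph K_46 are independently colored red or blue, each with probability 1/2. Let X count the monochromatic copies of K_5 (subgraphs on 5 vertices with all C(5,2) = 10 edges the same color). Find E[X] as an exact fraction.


Let X = Σ_S X_S over the C(46, 5) = 1370754 subsets S of size 5, where X_S = 1 if the K_5 on S is monochromatic.
For a fixed S, the K_5 on S has C(5, 2) = 10 edges. P[all 10 edges red] = (1/2)^10, and likewise for blue, so P[monochromatic] = 2·(1/2)^10 = 2^{1 − 10} = 1/512.
By linearity of expectation: E[X] = C(46, 5) · 2^{1 − 10} = 1370754 · 1/512 = 685377/256.
Numerically: E[X] ≈ 2677.254.

E[X] = C(46,5)·2^(1−C(5,2)) = 685377/256 ≈ 2677.254.


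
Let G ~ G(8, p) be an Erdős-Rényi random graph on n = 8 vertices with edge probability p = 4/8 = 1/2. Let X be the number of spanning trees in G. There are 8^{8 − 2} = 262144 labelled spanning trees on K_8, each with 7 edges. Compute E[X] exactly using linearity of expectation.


K_8 has 8^{8 − 2} = 262144 labelled spanning trees.
For each such spanning tree H, let X_H = 1 if all 7 edges of H are present in G. Then P[X_H = 1] = p^{7} = (1/2)^{7} = 1/128.
By linearity of expectation: E[X] = Σ_H E[X_H] = 262144 · p^{7} = 262144 · 1/128 = 2048.
Numerically: E[X] ≈ 2048.

E[X] = 262144 · (1/2)^{7} = 2048 ≈ 2048.


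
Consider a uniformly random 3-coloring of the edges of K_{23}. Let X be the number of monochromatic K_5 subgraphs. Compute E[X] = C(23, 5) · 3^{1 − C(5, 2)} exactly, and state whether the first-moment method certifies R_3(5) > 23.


E[X] = C(23, 5) · 3^{1 − 10} = 33649 · 3^{−9} = 33649/19683.
As a reduced fraction: E[X] = 33649/19683 ≈ 1.7095.
Is E[X] < 1? NO.
Since E[X] ≥ 1, the first-moment bound is inconclusive at n = 23; it does NOT by itself certify R_3(5) > 23.

E[X] = 33649/19683 ≈ 1.7095; E[X] ≥ 1; first-moment method inconclusive here.


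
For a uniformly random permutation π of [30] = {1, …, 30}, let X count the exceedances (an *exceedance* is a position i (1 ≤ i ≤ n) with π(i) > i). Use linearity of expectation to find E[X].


Write X = Σ_{i=1}^{30} X_i, where X_i = 1_{π(i) > i}.
For each fixed i, π(i) is uniform over {1, …, 30} (marginal of a uniform permutation), so P[π(i) > i] = (n − i)/n. Summing: Σ_{i=1}^{30} (n − i)/n = (0 + 1 + … + 29)/30 = 30(30 − 1)/(2·30) = (30 − 1)/2.
Hence E[X] = Σ_{i=1}^{30} (30 − i)/30 = 29/2 ≈ 14.5000.

E[X] = 29/2 = 14.5000.


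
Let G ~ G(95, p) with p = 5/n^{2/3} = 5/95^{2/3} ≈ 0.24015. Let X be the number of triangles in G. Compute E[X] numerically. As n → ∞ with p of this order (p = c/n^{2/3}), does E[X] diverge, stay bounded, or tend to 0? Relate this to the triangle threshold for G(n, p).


Number of potential triangles: C(95, 3) = 138415.
Each occurs with probability p³ ≈ (0.24015)³ ≈ 1.3850416e-02.
By linearity: E[X] = C(95, 3)·p³ ≈ 138415 · 1.3850416e-02 ≈ 1917.10526.
Since α = 2/3 < 1, p = c/n^{2/3} ≫ 1/n is above the triangle threshold p ~ 1/n. Asymptotically E[X] ~ (c³/6)·n^{3(1−α)} = (5³/6)·n^{1} → ∞; triangles are abundant w.h.p.

E[X] ≈ 1917.10526; in regime p = Θ(1/n^{2/3}) E[X] diverges (above the triangle threshold p ~ 1/n).


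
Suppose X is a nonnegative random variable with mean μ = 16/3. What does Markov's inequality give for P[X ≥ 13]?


μ = E[X] = 16/3, a = 13.
Markov: P[X ≥ 13] ≤ μ/a = (16/3)/13 = 16/39.
Numerically: ≈ 0.410.
(Since a = 13 > μ = 5.333, the bound 16/39 is < 1 and informative.)

P[X ≥ 13] ≤ 16/39 ≈ 0.410.


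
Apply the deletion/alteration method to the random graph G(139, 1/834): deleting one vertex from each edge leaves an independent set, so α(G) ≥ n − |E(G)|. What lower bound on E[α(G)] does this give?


E[|E(G)|] = C(139, 2)·p = 9591 · (1/834) = 23/2.
E[α(G)] ≥ n − E[|E(G)|] = 139 − 23/2 = 255/2.
Numerically: ≈ 127.50000.
(This is only a lower bound; the true E[α(G)] may be larger.)

E[α(G)] ≥ 255/2 ≈ 127.50000.


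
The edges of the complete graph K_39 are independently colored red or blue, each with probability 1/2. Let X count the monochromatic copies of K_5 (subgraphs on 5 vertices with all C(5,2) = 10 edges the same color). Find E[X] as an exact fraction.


Let X = Σ_S X_S over the C(39, 5) = 575757 subsets S of size 5, where X_S = 1 if the K_5 on S is monochromatic.
For a fixed S, the K_5 on S has C(5, 2) = 10 edges. P[all 10 edges red] = (1/2)^10, and likewise for blue, so P[monochromatic] = 2·(1/2)^10 = 2^{1 − 10} = 1/512.
By linearity: E[X] = C(39, 5) · 2^{1 − 10} = 575757 · 1/512 = 575757/512.
Numerically: E[X] ≈ 1124.52539.

E[X] = C(39,5)·2^(1−C(5,2)) = 575757/512 ≈ 1124.52539.


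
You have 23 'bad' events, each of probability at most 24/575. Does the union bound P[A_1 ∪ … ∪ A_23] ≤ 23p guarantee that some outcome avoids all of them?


Union bound: P[∪_{i=1}^{23} A_i] ≤ Σ_i P[A_i] ≤ 23·p = 23·(24/575) = 24/25.
Numerically: 24/25 ≈ 0.96000.
Is 24/25 < 1? YES.
Since P[∪ A_i] ≤ 24/25 < 1, the complement has P[∩ A_i^c] ≥ 1 − 24/25 = 1/25 > 0, so some outcome avoids every A_i.

23·p = 24/25 ≈ 0.96000; existence CERTIFIED by the union bound.


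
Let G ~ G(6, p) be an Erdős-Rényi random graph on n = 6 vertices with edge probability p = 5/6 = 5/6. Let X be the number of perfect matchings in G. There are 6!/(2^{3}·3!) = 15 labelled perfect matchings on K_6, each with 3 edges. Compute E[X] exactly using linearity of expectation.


K_6 has 6!/(2^{3}·3!) = 15 labelled perfect matchings.
For each such perfect matching H, let X_H = 1 if all 3 edges of H are present in G. Then P[X_H = 1] = p^{3} = (5/6)^{3} = 125/216.
Summing the indicators: E[X] = Σ_H E[X_H] = 15 · p^{3} = 15 · 125/216 = 625/72.
Numerically: E[X] ≈ 8.68.

E[X] = 15 · (5/6)^{3} = 625/72 ≈ 8.68.


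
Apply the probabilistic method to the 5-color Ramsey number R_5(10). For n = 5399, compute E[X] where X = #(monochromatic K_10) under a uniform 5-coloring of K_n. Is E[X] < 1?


E[X] = C(5399, 10) · 5^{1 − 45} = 5751065658334180080797359164706 · 5^{−44} = 5751065658334180080797359164706/5684341886080801486968994140625.
As a reduced fraction: E[X] = 5751065658334180080797359164706/5684341886080801486968994140625 ≈ 1.012.
Is E[X] < 1? NO.
Since E[X] ≥ 1, the first-moment bound is inconclusive at n = 5399; it does NOT by itself certify R_5(10) > 5399.

E[X] = 5751065658334180080797359164706/5684341886080801486968994140625 ≈ 1.012; E[X] ≥ 1; first-moment method inconclusive here.


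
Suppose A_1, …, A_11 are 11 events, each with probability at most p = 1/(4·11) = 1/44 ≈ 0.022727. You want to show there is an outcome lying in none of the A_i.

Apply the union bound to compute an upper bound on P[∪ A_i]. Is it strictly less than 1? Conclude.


Union bound: P[∪_{i=1}^{11} A_i] ≤ Σ_i P[A_i] ≤ 11·p = 11·(1/44) = 1/4.
Numerically: 1/4 ≈ 0.250000.
Is 1/4 < 1? YES.
Since P[∪ A_i] ≤ 1/4 < 1, the complement has P[∩ A_i^c] ≥ 1 − 1/4 = 3/4 > 0, so some outcome avoids every A_i.

11·p = 1/4 ≈ 0.250000; existence CERTIFIED by the union bound.


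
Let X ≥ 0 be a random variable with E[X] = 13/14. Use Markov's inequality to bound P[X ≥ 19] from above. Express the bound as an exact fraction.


μ = E[X] = 13/14, a = 19.
Markov: P[X ≥ 19] ≤ μ/a = (13/14)/19 = 13/266.
Numerically: ≈ 0.048872.
(Since a = 19 > μ = 0.928571, the bound 13/266 is < 1 and informative.)

P[X ≥ 19] ≤ 13/266 ≈ 0.048872.


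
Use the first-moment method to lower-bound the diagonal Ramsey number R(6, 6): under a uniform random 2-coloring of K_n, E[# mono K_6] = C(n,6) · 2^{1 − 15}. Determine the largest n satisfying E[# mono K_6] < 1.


We need C(n, 6) · 2^{1 − 15} < 1, i.e. C(n, 6) < 2^{15 − 1} = 16384.
Check values of n near the boundary:
  n = 16: C(16, 6) = 8008; 8008 < 16384? YES
  n = 17: C(17, 6) = 12376; 12376 < 16384? YES
  n = 18: C(18, 6) = 18564; 18564 < 16384? NO
  n = 19: C(19, 6) = 27132; 27132 < 16384? NO
  n = 20: C(20, 6) = 38760; 38760 < 16384? NO
The largest n with C(n, 6) < 16384 is n = 17 (where E[X] = 1547/2048 ≈ 0.7554). Hence R(6, 6) > 17, i.e. R(6, 6) ≥ 18.

Largest n = 17; hence R(6, 6) > 17.


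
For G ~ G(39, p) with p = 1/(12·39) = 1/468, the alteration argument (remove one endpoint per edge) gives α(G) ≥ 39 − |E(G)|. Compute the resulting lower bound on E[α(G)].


E[|E(G)|] = C(39, 2)·p = 741 · (1/468) = 19/12.
E[α(G)] ≥ n − E[|E(G)|] = 39 − 19/12 = 449/12.
Numerically: ≈ 37.4167.
(This is only a lower bound; the true E[α(G)] may be larger.)

E[α(G)] ≥ 449/12 ≈ 37.4167.


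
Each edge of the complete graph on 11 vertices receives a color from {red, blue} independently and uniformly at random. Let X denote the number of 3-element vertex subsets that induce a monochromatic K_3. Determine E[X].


Let X = Σ_S X_S over the C(11, 3) = 165 subsets S of size 3, where X_S = 1 if the K_3 on S is monochromatic.
For a fixed S, the K_3 on S has C(3, 2) = 3 edges. P[all 3 edges red] = (1/2)^3, and likewise for blue, so P[monochromatic] = 2·(1/2)^3 = 2^{1 − 3} = 1/4.
By linearity of expectation: E[X] = C(11, 3) · 2^{1 − 3} = 165 · 1/4 = 165/4.
Numerically: E[X] ≈ 41.250000.

E[X] = C(11,3)·2^(1−C(3,2)) = 165/4 ≈ 41.250000.


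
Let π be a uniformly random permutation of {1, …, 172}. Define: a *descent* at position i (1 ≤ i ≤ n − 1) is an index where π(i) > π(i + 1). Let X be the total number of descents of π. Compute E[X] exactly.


Write X = Σ X_I over i = 1, …, 171, with X_I the indicator of one descent.
There are 171 indicators.
For each fixed i, the pair (π(i), π(i+1)) is a uniformly random ordered pair of distinct values from {1, …, 172}; by symmetry P[π(i) > π(i+1)] = 1/2.
By linearity: E[X] = 171 · (1/2) = (172 − 1) · (1/2) = 171/2 ≈ 85.500000.

E[X] = 171/2 = 85.500000.


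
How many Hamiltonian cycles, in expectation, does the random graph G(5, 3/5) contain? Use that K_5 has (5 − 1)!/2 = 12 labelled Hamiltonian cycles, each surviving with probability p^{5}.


K_5 has (5 − 1)!/2 = 12 labelled Hamiltonian cycles.
For each such Hamiltonian cycle H, let X_H = 1 if all 5 edges of H are present in G. Then P[X_H = 1] = p^{5} = (3/5)^{5} = 243/3125.
Summing the indicators: E[X] = Σ_H E[X_H] = 12 · p^{5} = 12 · 243/3125 = 2916/3125.
Numerically: E[X] ≈ 0.93312.

E[X] = 12 · (3/5)^{5} = 2916/3125 ≈ 0.93312.


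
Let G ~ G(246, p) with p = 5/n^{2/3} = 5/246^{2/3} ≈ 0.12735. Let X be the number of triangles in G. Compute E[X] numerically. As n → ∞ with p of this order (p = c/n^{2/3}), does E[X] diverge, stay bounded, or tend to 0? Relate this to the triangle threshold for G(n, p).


Number of potential triangles: C(246, 3) = 2450980.
Each occurs with probability p³ ≈ (0.12735)³ ≈ 2.0655694e-03.
By linearity: E[X] = C(246, 3)·p³ ≈ 2450980 · 2.0655694e-03 ≈ 5062.66938.
Since α = 2/3 < 1, p = c/n^{2/3} ≫ 1/n is above the triangle threshold p ~ 1/n. Asymptotically E[X] ~ (c³/6)·n^{3(1−α)} = (5³/6)·n^{1} → ∞; triangles are abundant w.h.p.

E[X] ≈ 5062.66938; in regime p = Θ(1/n^{2/3}) E[X] diverges (above the triangle threshold p ~ 1/n).


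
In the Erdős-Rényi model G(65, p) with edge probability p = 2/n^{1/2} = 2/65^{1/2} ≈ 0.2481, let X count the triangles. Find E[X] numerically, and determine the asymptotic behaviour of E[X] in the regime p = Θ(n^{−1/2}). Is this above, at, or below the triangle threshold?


Number of potential triangles: C(65, 3) = 43680.
Each occurs with probability p³ ≈ (0.2481)³ ≈ 1.526581e-02.
By linearity: E[X] = C(65, 3)·p³ ≈ 43680 · 1.526581e-02 ≈ 666.8107.
Since α = 1/2 < 1, p = c/n^{1/2} ≫ 1/n is above the triangle threshold p ~ 1/n. Asymptotically E[X] ~ (c³/6)·n^{3(1−α)} = (2³/6)·n^{1.5} → ∞; triangles are abundant w.h.p.

E[X] ≈ 666.8107; in regime p = Θ(1/n^{1/2}) E[X] diverges (above the triangle threshold p ~ 1/n).


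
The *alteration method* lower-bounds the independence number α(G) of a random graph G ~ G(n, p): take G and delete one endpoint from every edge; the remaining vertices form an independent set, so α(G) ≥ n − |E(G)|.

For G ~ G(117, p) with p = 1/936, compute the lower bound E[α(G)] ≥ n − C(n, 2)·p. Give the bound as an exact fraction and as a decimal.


E[|E(G)|] = C(117, 2)·p = 6786 · (1/936) = 29/4.
E[α(G)] ≥ n − E[|E(G)|] = 117 − 29/4 = 439/4.
Numerically: ≈ 109.750000.
(This is only a lower bound; the true E[α(G)] may be larger.)

E[α(G)] ≥ 439/4 ≈ 109.750000.


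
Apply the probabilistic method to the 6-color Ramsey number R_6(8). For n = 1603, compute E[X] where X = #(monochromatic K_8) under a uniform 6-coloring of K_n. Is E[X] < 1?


E[X] = C(1603, 8) · 6^{1 − 28} = 1062551202482611197720 · 6^{−27} = 1062551202482611197720/1023490369077469249536.
As a reduced fraction: E[X] = 14757655590036266635/14215144014964850688 ≈ 1.03816.
Is E[X] < 1? NO.
Since E[X] ≥ 1, the first-moment bound is inconclusive at n = 1603; it does NOT by itself certify R_6(8) > 1603.

E[X] = 14757655590036266635/14215144014964850688 ≈ 1.03816; E[X] ≥ 1; first-moment method inconclusive here.


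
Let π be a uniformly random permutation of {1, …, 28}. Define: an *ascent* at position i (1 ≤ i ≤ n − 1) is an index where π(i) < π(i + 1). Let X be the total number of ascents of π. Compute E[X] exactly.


Write X = Σ X_I over i = 1, …, 27, with X_I the indicator of one ascent.
There are 27 indicators.
For each fixed i, the pair (π(i), π(i+1)) is a uniformly random ordered pair of distinct values from {1, …, 28}; by symmetry P[π(i) < π(i+1)] = 1/2.
By linearity: E[X] = 27 · (1/2) = (28 − 1) · (1/2) = 27/2 ≈ 13.500.

E[X] = 27/2 = 13.500.


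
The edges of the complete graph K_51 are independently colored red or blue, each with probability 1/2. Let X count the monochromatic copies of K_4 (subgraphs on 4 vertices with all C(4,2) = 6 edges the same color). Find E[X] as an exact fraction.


Let X = Σ_S X_S over the C(51, 4) = 249900 subsets S of size 4, where X_S = 1 if the K_4 on S is monochromatic.
For a fixed S, the K_4 on S has C(4, 2) = 6 edges. P[all 6 edges red] = (1/2)^6, and likewise for blue, so P[monochromatic] = 2·(1/2)^6 = 2^{1 − 6} = 1/32.
By linearity: E[X] = C(51, 4) · 2^{1 − 6} = 249900 · 1/32 = 62475/8.
Numerically: E[X] ≈ 7809.375.

E[X] = C(51,4)·2^(1−C(4,2)) = 62475/8 ≈ 7809.375.
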